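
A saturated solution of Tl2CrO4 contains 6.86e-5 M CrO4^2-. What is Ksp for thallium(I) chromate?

Tl2CrO4(s) ⇌ 2 Tl^+(aq) + CrO4^2-(aq)
Stoichiometry gives [Tl^+] = (2/1)[CrO4^2-] = 1.372 x 10^-4 M.
Ksp = [Tl^+]^2[CrO4^2-]
Ksp = (1.372 x 10^-4)^2 × 6.86 × 10^-5 = 1.29 x 10^-12

Ksp ≈ 1.29 x 10^-12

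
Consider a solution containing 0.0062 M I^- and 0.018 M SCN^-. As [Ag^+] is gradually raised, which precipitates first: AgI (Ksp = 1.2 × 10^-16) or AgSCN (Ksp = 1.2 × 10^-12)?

Each salt begins to precipitate when Q = Ksp, i.e. when [Ag^+] reaches its threshold.
For AgI: 1.2 × 10^-16 = 0.0062 × [Ag^+]  ⇒  [Ag^+] = 1.9 × 10^-14 M.
For AgSCN: 1.2 × 10^-12 = 0.018 × [Ag^+]  ⇒  [Ag^+] = 6.7 x 10^-11 M.
The salt with the lower threshold [Ag^+] precipitates first: AgI.

AgI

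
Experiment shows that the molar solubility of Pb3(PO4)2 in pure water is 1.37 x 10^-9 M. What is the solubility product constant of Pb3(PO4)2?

Pb3(PO4)2(s) ⇌ 3 Pb^2+(aq) + 2 PO4^3-(aq)
For each mole of Pb3(PO4)2 that dissolves: [Pb^2+] = 3s, [PO4^3-] = 2s.
Ksp = [Pb^2+]^3[PO4^3-]^2
So Ksp = (3s)^3 × (2s)^2 = 108s^5
With s = 1.37 × 10^-9: Ksp = 5.21 × 10^-43

Ksp ≈ 5.21e-43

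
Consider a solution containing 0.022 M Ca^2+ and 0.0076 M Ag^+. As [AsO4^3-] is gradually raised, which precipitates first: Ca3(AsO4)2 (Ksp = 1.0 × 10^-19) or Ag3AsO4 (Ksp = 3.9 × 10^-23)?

Ag3AsO4

Precipitation of each salt starts when its ion product equals its Ksp.
For Ca3(AsO4)2: 1.0 × 10^-19 = (0.022)^3 × [AsO4^3-]^2  ⇒  [AsO4^3-] = 9.7 × 10^-8 M.
For Ag3AsO4: 3.9 × 10^-23 = (0.0076)^3 × [AsO4^3-]  ⇒  [AsO4^3-] = 8.9 × 10^-17 M.
The salt with the lower threshold [AsO4^3-] precipitates first: Ag3AsO4.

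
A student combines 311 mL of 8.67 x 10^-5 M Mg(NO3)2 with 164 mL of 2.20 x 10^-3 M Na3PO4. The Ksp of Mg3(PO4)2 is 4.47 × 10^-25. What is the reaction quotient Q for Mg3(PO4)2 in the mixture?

1.06e-19

Total volume = 311 + 164 = 475 mL.
[Mg^2+] = 8.67 × 10^-5 × (311/475) = 5.677 × 10^-5 M
[PO4^3-] = 2.20 × 10^-3 × (164/475) = 7.596 × 10^-4 M
Mg3(PO4)2(s) <=> 3 Mg^2+(aq) + 2 PO4^3-(aq), so Q = [Mg^2+]^3[PO4^3-]^2
Q = (5.677 × 10^-5)^3(7.596 x 10^-4)^2 = 1.06 x 10^-19
Q > Ksp, so Mg3(PO4)2 will precipitate.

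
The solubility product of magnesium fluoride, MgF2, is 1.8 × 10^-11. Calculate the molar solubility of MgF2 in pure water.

MgF2(s) ⇌ Mg^2+ + 2 F^-
Ksp = [Mg^2+][F^-]^2
For each mole of MgF2 that dissolves: [Mg^2+] = s, [F^-] = 2s.
So Ksp = s × (2s)^2 = 4s^3
s^3 = 1.8 × 10^-11 / 4, so s = 1.7 × 10^-4 M

s ≈ 1.7 × 10^-4 M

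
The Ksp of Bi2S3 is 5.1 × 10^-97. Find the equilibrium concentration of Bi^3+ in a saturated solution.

[Bi^3+] = 4.3 × 10^-20 M

Bi2S3(s) ⇌ 2 Bi^3+ + 3 S^2-
Ksp = [Bi^3+]^2[S^2-]^3
If s mol/L of Bi2S3 dissolves, [Bi^3+] = 2s and [S^2-] = 3s.
Ksp = (2s)^2(3s)^3 = 108s^5
s = (5.1 × 10^-97 / 108)^(1/5) = 2.16 x 10^-20 M
[Bi^3+] = 2s = 4.3 × 10^-20 M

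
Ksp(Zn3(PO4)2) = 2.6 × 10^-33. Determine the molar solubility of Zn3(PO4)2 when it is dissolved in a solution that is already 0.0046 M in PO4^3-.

s ≈ 1.7e-10 M

Zn3(PO4)2(s) ⇌ 3 Zn^2+ + 2 PO4^3-
Ksp = [Zn^2+]^3[PO4^3-]^2
Let s = moles of Zn3(PO4)2 that dissolve per litre. [Zn^2+] = 3s, [PO4^3-] = 0.0046 + 2s ≈ 0.0046 (Ksp is small, so little additional dissolves).
Ksp ≈ (3s)^3 × (0.0046)^2
s = 1.7 × 10^-10 M
Check: 2s = 3.3 × 10^-10 ≪ 0.0046, so the approximation is valid.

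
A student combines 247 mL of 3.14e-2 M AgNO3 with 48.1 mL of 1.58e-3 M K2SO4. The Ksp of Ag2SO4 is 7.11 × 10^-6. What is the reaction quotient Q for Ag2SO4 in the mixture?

Total volume = 247 + 48.1 = 295.1 mL.
[Ag^+] = 3.14 x 10^-2 × (247/295.1) = 2.628 x 10^-2 M
[SO4^2-] = 1.58 × 10^-3 × (48.1/295.1) = 2.575 × 10^-4 M
Ag2SO4(s) ⇌ 2 Ag^+ + SO4^2-, so Q = [Ag^+]^2[SO4^2-]
Q = (2.628 x 10^-2)^2(2.575 × 10^-4) = 1.78 × 10^-7
Q < Ksp, so no precipitate of Ag2SO4 forms.

Q ≈ 1.78 × 10^-7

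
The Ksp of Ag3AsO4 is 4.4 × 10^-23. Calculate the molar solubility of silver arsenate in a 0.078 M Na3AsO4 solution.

2.8 x 10^-8 M

Ag3AsO4(s) <=> 3 Ag^+(aq) + AsO4^3-(aq)
Ksp = [Ag^+]^3[AsO4^3-]
Let s be the molar solubility in this solution. [Ag^+] = 3s, [AsO4^3-] = 0.078 + s ≈ 0.078 (common-ion effect: AsO4^3- is already 0.078 M).
Ksp ≈ (3s)^3 × 0.078
s = 2.8 × 10^-8 M
Check: s = 2.8 × 10^-8 ≪ 0.078, so the approximation is valid.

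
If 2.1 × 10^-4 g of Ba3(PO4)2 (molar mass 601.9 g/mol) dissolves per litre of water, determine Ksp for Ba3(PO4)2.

Ksp = 5.6 × 10^-31

Molar solubility s = (2.1 x 10^-4 g/L) / (601.9 g/mol) = 3.49 × 10^-7 M.
Ba3(PO4)2(s) <=> 3 Ba^2+ + 2 PO4^3-
If s mol/L of Ba3(PO4)2 dissolves, [Ba^2+] = 3s and [PO4^3-] = 2s.
Ksp = [Ba^2+]^3[PO4^3-]^2
Ksp = (3s)^3(2s)^2 = 108s^5
With s = 3.49 × 10^-7: Ksp = 5.6 × 10^-31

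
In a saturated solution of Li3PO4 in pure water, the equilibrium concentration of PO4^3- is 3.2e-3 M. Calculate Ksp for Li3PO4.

Ksp = 2.8 × 10^-9

Li3PO4(s) <=> 3 Li^+ + PO4^3-
Stoichiometry gives [Li^+] = (3/1)[PO4^3-] = 9.60 × 10^-3 M.
Ksp = [Li^+]^3[PO4^3-]
Ksp = (9.60 × 10^-3)^3 × 3.2 × 10^-3 = 2.8 x 10^-9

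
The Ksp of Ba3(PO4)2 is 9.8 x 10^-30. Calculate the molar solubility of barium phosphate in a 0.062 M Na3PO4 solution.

Ba3(PO4)2(s) ⇌ 3 Ba^2+(aq) + 2 PO4^3-(aq)
Ksp = [Ba^2+]^3[PO4^3-]^2
If s mol/L dissolves here, [Ba^2+] = 3s, [PO4^3-] = 0.062 + 2s ≈ 0.062 (common-ion effect: PO4^3- is already 0.062 M).
Ksp ≈ (3s)^3 × (0.062)^2
s = 4.6 × 10^-10 M
Check: 2s = 9.1 × 10^-10 ≪ 0.062, so the approximation is valid.

s = 4.6e-10 M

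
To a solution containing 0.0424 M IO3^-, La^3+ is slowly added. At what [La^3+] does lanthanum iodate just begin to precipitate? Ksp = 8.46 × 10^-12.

La(IO3)3(s) <=> La^3+ + 3 IO3^-
Ksp = [La^3+][IO3^-]^3
Precipitation begins when Q = Ksp. With [IO3^-] = 0.0424 M:
8.46 × 10^-12 = (0.0424)^3 × [La^3+]
[La^3+] = (8.46 × 10^-12 / 7.623 × 10^-5) = 1.11 × 10^-7 M

[La^3+] = 1.11 × 10^-7 M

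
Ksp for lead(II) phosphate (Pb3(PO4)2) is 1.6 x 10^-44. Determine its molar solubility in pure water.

s = 6.8e-10 M

Pb3(PO4)2(s) ⇌ 3 Pb^2+(aq) + 2 PO4^3-(aq)
Ksp = [Pb^2+]^3[PO4^3-]^2
For each mole of Pb3(PO4)2 that dissolves: [Pb^2+] = 3s, [PO4^3-] = 2s.
So Ksp = (3s)^3 × (2s)^2 = 108s^5
s = (1.6 x 10^-44 / 108)^(1/5) = 6.8 x 10^-10 M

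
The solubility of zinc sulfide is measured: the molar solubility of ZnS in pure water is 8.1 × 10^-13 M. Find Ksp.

ZnS(s) ⇌ Zn^2+(aq) + S^2-(aq)
Let s = molar solubility. Then [Zn^2+] = s and [S^2-] = s.
Ksp = [Zn^2+][S^2-]
Ksp = s × s = s^2
With s = 8.1 × 10^-13: Ksp = 6.6 × 10^-25

Ksp ≈ 6.6 × 10^-25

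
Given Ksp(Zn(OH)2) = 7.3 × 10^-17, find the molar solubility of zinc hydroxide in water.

Zn(OH)2(s) ⇌ Zn^2+(aq) + 2 OH^-(aq)
Ksp = [Zn^2+][OH^-]^2
With molar solubility s: [Zn^2+] = s, [OH^-] = 2s.
So Ksp = s × (2s)^2 = 4s^3
Solving, s = (7.3 × 10^-17/4)^(1/3) = 2.6 × 10^-6 M

2.6e-6 M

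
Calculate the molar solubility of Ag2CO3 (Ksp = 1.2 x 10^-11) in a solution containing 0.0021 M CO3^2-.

s = 3.8 × 10^-5 M

Ag2CO3(s) ⇌ 2 Ag^+ + CO3^2-
Ksp = [Ag^+]^2[CO3^2-]
Let s = moles of Ag2CO3 that dissolve per litre. [Ag^+] = 2s, [CO3^2-] = 0.0021 + s ≈ 0.0021 (since the CO3^2- already present dominates).
Ksp ≈ (2s)^2 × 0.0021
s = 3.8 x 10^-5 M
Check: s = 3.8 x 10^-5 ≪ 0.0021, so the approximation is valid.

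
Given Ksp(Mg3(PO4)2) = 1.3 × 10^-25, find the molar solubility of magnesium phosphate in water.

s ≈ 4.1 x 10^-6 M

Mg3(PO4)2(s) ⇌ 3 Mg^2+(aq) + 2 PO4^3-(aq)
Ksp = [Mg^2+]^3[PO4^3-]^2
With molar solubility s: [Mg^2+] = 3s, [PO4^3-] = 2s.
Substituting: Ksp = (3s)^3(2s)^2 = 108s^5
Solving, s = (1.3 × 10^-25/108)^(1/5) = 4.1 × 10^-6 M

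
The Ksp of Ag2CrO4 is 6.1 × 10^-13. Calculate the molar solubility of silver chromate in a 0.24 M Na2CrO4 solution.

s = 8.0 × 10^-7 M

Ag2CrO4(s) <=> 2 Ag^+ + CrO4^2-
Ksp = [Ag^+]^2[CrO4^2-]
Let s be the molar solubility in this solution. [Ag^+] = 2s, [CrO4^2-] = 0.24 + s ≈ 0.24 (Ksp is small, so little additional dissolves).
Ksp ≈ (2s)^2 × 0.24
s = 8.0 × 10^-7 M
Check: s = 8.0 x 10^-7 ≪ 0.24, so the approximation is valid.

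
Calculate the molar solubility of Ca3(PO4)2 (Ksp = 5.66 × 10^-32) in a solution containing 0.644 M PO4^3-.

s ≈ 1.72 x 10^-11 M

Ca3(PO4)2(s) ⇌ 3 Ca^2+(aq) + 2 PO4^3-(aq)
Ksp = [Ca^2+]^3[PO4^3-]^2
If s mol/L dissolves here, [Ca^2+] = 3s, [PO4^3-] = 0.644 + 2s ≈ 0.644 (common-ion effect: PO4^3- is already 0.644 M).
Ksp ≈ (3s)^3 × (0.644)^2
s = 1.72 × 10^-11 M
Check: 2s = 3.4 × 10^-11 ≪ 0.644, so the approximation is valid.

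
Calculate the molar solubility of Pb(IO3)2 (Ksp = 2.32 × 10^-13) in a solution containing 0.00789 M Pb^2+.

2.71 × 10^-6 M

Pb(IO3)2(s) ⇌ Pb^2+(aq) + 2 IO3^-(aq)
Ksp = [Pb^2+][IO3^-]^2
Let s = moles of Pb(IO3)2 that dissolve per litre. [Pb^2+] = 0.00789 + s ≈ 0.00789, [IO3^-] = 2s (Ksp is small, so little additional dissolves).
Ksp ≈ 0.00789 × (2s)^2
s = 2.71 × 10^-6 M
Check: s = 2.7 × 10^-6 ≪ 0.00789, so the approximation is valid.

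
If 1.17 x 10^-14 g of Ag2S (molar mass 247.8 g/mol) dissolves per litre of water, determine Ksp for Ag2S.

Ksp ≈ 4.21 × 10^-49

Molar solubility s = (1.17 × 10^-14 g/L) / (247.8 g/mol) = 4.722 × 10^-17 M.
Ag2S(s) <=> 2 Ag^+(aq) + S^2-(aq)
If s mol/L of Ag2S dissolves, [Ag^+] = 2s and [S^2-] = s.
Ksp = [Ag^+]^2[S^2-]
Substituting: Ksp = (2s)^2s = 4s^3
With s = 4.722 × 10^-17: Ksp = 4.21 x 10^-49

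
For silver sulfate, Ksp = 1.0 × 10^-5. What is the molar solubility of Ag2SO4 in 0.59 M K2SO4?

s ≈ 2.1e-3 M

Ag2SO4(s) ⇌ 2 Ag^+(aq) + SO4^2-(aq)
Ksp = [Ag^+]^2[SO4^2-]
Let s be the molar solubility in this solution. [Ag^+] = 2s, [SO4^2-] = 0.59 + s ≈ 0.59 (since SO4^2- from K2SO4 dominates).
Ksp ≈ (2s)^2 × 0.59
s = 2.1 × 10^-3 M
Check: s = 2.1 × 10^-3 ≪ 0.59, so the approximation is valid.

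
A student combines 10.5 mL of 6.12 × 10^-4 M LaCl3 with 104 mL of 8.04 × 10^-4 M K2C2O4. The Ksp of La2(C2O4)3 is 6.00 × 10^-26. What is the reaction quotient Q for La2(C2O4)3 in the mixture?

Q ≈ 1.23 x 10^-18

Total volume = 10.5 + 104 = 114.5 mL.
[La^3+] = 6.12 × 10^-4 × (10.5/114.5) = 5.612 x 10^-5 M
[C2O4^2-] = 8.04 × 10^-4 × (104/114.5) = 7.303 × 10^-4 M
La2(C2O4)3(s) <=> 2 La^3+(aq) + 3 C2O4^2-(aq), so Q = [La^3+]^2[C2O4^2-]^3
Q = (5.612 × 10^-5)^2(7.303 × 10^-4)^3 = 1.23 × 10^-18
Q > Ksp, so La2(C2O4)3 will precipitate.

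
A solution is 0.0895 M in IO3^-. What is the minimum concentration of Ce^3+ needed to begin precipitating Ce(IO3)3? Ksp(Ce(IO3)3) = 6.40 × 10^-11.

[Ce^3+] ≈ 8.93 × 10^-8 M

Ce(IO3)3(s) ⇌ Ce^3+(aq) + 3 IO3^-(aq)
Ksp = [Ce^3+][IO3^-]^3
Precipitation begins when Q = Ksp. With [IO3^-] = 0.0895 M:
6.40 × 10^-11 = (0.0895)^3 × [Ce^3+]
[Ce^3+] = (6.40 × 10^-11 / 7.169 × 10^-4) = 8.93 x 10^-8 M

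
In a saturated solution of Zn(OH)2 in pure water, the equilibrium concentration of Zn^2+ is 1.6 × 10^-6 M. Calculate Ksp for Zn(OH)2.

Zn(OH)2(s) ⇌ Zn^2+ + 2 OH^-
Stoichiometry gives [OH^-] = (2/1)[Zn^2+] = 3.20 × 10^-6 M.
Ksp = [Zn^2+][OH^-]^2
Ksp = 1.6 × 10^-6 × (3.20 × 10^-6)^2 = 1.6 × 10^-17

Ksp = 1.6e-17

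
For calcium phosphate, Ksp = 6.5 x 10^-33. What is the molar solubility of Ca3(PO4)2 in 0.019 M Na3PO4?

s ≈ 8.7 x 10^-11 M

Ca3(PO4)2(s) <=> 3 Ca^2+(aq) + 2 PO4^3-(aq)
Ksp = [Ca^2+]^3[PO4^3-]^2
Let s be the molar solubility in this solution. [Ca^2+] = 3s, [PO4^3-] = 0.019 + 2s ≈ 0.019 (since PO4^3- from Na3PO4 dominates).
Ksp ≈ (3s)^3 × (0.019)^2
s = 8.7 x 10^-11 M
Check: 2s = 1.7 x 10^-10 ≪ 0.019, so the approximation is valid.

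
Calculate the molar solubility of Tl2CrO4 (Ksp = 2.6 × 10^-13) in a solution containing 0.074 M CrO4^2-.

s = 9.4 x 10^-7 M

Tl2CrO4(s) <=> 2 Tl^+(aq) + CrO4^2-(aq)
Ksp = [Tl^+]^2[CrO4^2-]
Let s be the molar solubility in this solution. [Tl^+] = 2s, [CrO4^2-] = 0.074 + s ≈ 0.074 (common-ion effect: CrO4^2- is already 0.074 M).
Ksp ≈ (2s)^2 × 0.074
s = 9.4 × 10^-7 M
Check: s = 9.4 × 10^-7 ≪ 0.074, so the approximation is valid.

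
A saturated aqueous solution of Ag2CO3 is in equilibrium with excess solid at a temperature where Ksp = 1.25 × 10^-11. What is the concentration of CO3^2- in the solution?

Ag2CO3(s) <=> 2 Ag^+(aq) + CO3^2-(aq)
Ksp = [Ag^+]^2[CO3^2-]
With molar solubility s: [Ag^+] = 2s, [CO3^2-] = s.
Substituting: Ksp = (2s)^2s = 4s^3
s = (1.25 × 10^-11 / 4)^(1/3) = 1.462 x 10^-4 M
[CO3^2-] = s = 1.46 × 10^-4 M

[CO3^2-] = 1.46 x 10^-4 M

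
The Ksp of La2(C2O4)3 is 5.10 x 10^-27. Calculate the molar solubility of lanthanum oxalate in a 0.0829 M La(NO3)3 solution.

La2(C2O4)3(s) <=> 2 La^3+(aq) + 3 C2O4^2-(aq)
Ksp = [La^3+]^2[C2O4^2-]^3
Let s = moles of La2(C2O4)3 that dissolve per litre. [La^3+] = 0.0829 + 2s ≈ 0.0829, [C2O4^2-] = 3s (Ksp is small, so little additional dissolves).
Ksp ≈ (0.0829)^2 × (3s)^3
s = 3.02 x 10^-9 M
Check: 2s = 6.0 × 10^-9 ≪ 0.0829, so the approximation is valid.

s ≈ 3.02e-9 M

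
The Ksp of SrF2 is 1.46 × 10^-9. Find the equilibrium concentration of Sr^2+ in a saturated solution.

[Sr^2+] = 7.15 × 10^-4 M

SrF2(s) <=> Sr^2+(aq) + 2 F^-(aq)
Ksp = [Sr^2+][F^-]^2
If s mol/L of SrF2 dissolves, [Sr^2+] = s and [F^-] = 2s.
Substituting: Ksp = s(2s)^2 = 4s^3
Solving, s = (1.46 × 10^-9/4)^(1/3) = 7.147 × 10^-4 M
[Sr^2+] = s = 7.15 x 10^-4 M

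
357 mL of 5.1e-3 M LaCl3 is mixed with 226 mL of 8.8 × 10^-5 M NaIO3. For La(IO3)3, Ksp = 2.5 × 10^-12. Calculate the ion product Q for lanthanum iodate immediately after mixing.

Total volume = 357 + 226 = 583 mL.
[La^3+] = 5.1 × 10^-3 × (357/583) = 3.12 × 10^-3 M
[IO3^-] = 8.8 × 10^-5 × (226/583) = 3.41 × 10^-5 M
La(IO3)3(s) ⇌ La^3+ + 3 IO3^-, so Q = [La^3+][IO3^-]^3
Q = (3.12 × 10^-3)(3.41 × 10^-5)^3 = 1.2 × 10^-16
Q < Ksp, so no precipitate of La(IO3)3 forms.

Q = 1.2e-16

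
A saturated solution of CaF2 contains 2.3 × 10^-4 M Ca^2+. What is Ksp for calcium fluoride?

CaF2(s) <=> Ca^2+(aq) + 2 F^-(aq)
Stoichiometry gives [F^-] = (2/1)[Ca^2+] = 4.60 × 10^-4 M.
Ksp = [Ca^2+][F^-]^2
Ksp = 2.3 x 10^-4 × (4.60 × 10^-4)^2 = 4.9 x 10^-11

Ksp ≈ 4.9 × 10^-11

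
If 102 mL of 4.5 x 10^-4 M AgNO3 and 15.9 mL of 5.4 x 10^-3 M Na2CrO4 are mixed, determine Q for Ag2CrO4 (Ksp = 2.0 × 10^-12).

Total volume = 102 + 15.9 = 117.9 mL.
[Ag^+] = 4.5 x 10^-4 × (102/117.9) = 3.89 x 10^-4 M
[CrO4^2-] = 5.4 × 10^-3 × (15.9/117.9) = 7.28 × 10^-4 M
Ag2CrO4(s) ⇌ 2 Ag^+ + CrO4^2-, so Q = [Ag^+]^2[CrO4^2-]
Q = (3.89 x 10^-4)^2(7.28 x 10^-4) = 1.1 × 10^-10
Q > Ksp, so Ag2CrO4 will precipitate.

1.1 x 10^-10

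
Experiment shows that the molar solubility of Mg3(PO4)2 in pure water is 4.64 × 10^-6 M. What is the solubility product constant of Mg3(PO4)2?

2.32 x 10^-25

Mg3(PO4)2(s) <=> 3 Mg^2+(aq) + 2 PO4^3-(aq)
Let s = molar solubility. Then [Mg^2+] = 3s and [PO4^3-] = 2s.
Ksp = [Mg^2+]^3[PO4^3-]^2
So Ksp = (3s)^3 × (2s)^2 = 108s^5
Ksp = 108 × (4.64 × 10^-6)^5 = 2.32 × 10^-25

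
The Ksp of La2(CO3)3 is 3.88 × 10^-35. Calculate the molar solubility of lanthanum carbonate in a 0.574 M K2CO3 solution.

7.16 × 10^-18 M

La2(CO3)3(s) <=> 2 La^3+(aq) + 3 CO3^2-(aq)
Ksp = [La^3+]^2[CO3^2-]^3
Let s be the molar solubility in this solution. [La^3+] = 2s, [CO3^2-] = 0.574 + 3s ≈ 0.574 (Ksp is small, so little additional dissolves).
Ksp ≈ (2s)^2 × (0.574)^3
s = 7.16 x 10^-18 M
Check: 3s = 2.1 × 10^-17 ≪ 0.574, so the approximation is valid.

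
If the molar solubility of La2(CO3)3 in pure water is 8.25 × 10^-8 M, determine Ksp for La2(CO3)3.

Ksp = 4.13 × 10^-34

La2(CO3)3(s) ⇌ 2 La^3+ + 3 CO3^2-
Let s = molar solubility. Then [La^3+] = 2s and [CO3^2-] = 3s.
Ksp = [La^3+]^2[CO3^2-]^3
So Ksp = (2s)^2 × (3s)^3 = 108s^5
With s = 8.25 × 10^-8: Ksp = 4.13 × 10^-34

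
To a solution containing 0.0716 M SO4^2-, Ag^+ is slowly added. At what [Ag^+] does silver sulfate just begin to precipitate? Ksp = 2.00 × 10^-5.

Ag2SO4(s) <=> 2 Ag^+(aq) + SO4^2-(aq)
Ksp = [Ag^+]^2[SO4^2-]
Precipitation begins when Q = Ksp. With [SO4^2-] = 0.0716 M:
2.00 × 10^-5 = (0.0716) × [Ag^+]^2
[Ag^+] = (2.00 × 10^-5 / 7.16 × 10^-2)^(1/2) = 1.67 x 10^-2 M

0.0167 M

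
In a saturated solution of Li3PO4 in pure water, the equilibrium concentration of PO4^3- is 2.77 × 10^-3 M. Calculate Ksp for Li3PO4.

Ksp = 1.59e-9

Li3PO4(s) <=> 3 Li^+ + PO4^3-
Stoichiometry gives [Li^+] = (3/1)[PO4^3-] = 8.310 × 10^-3 M.
Ksp = [Li^+]^3[PO4^3-]
Ksp = (8.310 × 10^-3)^3 × 2.77 × 10^-3 = 1.59 × 10^-9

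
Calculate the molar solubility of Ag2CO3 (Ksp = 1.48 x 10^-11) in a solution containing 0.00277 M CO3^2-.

Ag2CO3(s) <=> 2 Ag^+ + CO3^2-
Ksp = [Ag^+]^2[CO3^2-]
Let s = moles of Ag2CO3 that dissolve per litre. [Ag^+] = 2s, [CO3^2-] = 0.00277 + s ≈ 0.00277 (since the CO3^2- already present dominates).
Ksp ≈ (2s)^2 × 0.00277
s = 3.65 x 10^-5 M
Check: s = 3.7 × 10^-5 ≪ 0.00277, so the approximation is valid.

s ≈ 3.65 x 10^-5 M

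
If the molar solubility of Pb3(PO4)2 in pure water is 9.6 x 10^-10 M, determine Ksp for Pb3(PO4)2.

Ksp = 8.8e-44

Pb3(PO4)2(s) ⇌ 3 Pb^2+ + 2 PO4^3-
For each mole of Pb3(PO4)2 that dissolves: [Pb^2+] = 3s, [PO4^3-] = 2s.
Ksp = [Pb^2+]^3[PO4^3-]^2
So Ksp = (3s)^3 × (2s)^2 = 108s^5
Ksp = 108 × (9.6 × 10^-10)^5 = 8.8 × 10^-44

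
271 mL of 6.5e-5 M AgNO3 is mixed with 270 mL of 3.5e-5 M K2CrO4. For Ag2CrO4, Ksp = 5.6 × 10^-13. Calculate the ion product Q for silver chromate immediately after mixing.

Q ≈ 1.9e-14

Total volume = 271 + 270 = 541 mL.
[Ag^+] = 6.5 × 10^-5 × (271/541) = 3.26 x 10^-5 M
[CrO4^2-] = 3.5 × 10^-5 × (270/541) = 1.75 x 10^-5 M
Ag2CrO4(s) <=> 2 Ag^+(aq) + CrO4^2-(aq), so Q = [Ag^+]^2[CrO4^2-]
Q = (3.26 × 10^-5)^2(1.75 × 10^-5) = 1.9 x 10^-14
Q < Ksp, so no precipitate of Ag2CrO4 forms.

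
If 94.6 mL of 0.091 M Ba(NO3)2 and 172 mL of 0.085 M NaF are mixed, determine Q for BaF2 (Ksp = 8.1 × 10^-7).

Total volume = 94.6 + 172 = 266.6 mL.
[Ba^2+] = 9.1 x 10^-2 × (94.6/266.6) = 3.23 × 10^-2 M
[F^-] = 8.5 × 10^-2 × (172/266.6) = 5.48 x 10^-2 M
BaF2(s) ⇌ Ba^2+ + 2 F^-, so Q = [Ba^2+][F^-]^2
Q = (3.23 x 10^-2)(5.48 × 10^-2)^2 = 9.7 × 10^-5
Q > Ksp, so BaF2 will precipitate.

Q ≈ 9.7 x 10^-5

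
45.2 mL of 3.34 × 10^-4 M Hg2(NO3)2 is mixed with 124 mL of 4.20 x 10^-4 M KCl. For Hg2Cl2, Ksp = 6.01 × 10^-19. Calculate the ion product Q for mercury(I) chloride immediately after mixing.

8.45 x 10^-12

Total volume = 45.2 + 124 = 169.2 mL.
[Hg2^2+] = 3.34 x 10^-4 × (45.2/169.2) = 8.922 x 10^-5 M
[Cl^-] = 4.20 × 10^-4 × (124/169.2) = 3.078 × 10^-4 M
Hg2Cl2(s) ⇌ Hg2^2+ + 2 Cl^-, so Q = [Hg2^2+][Cl^-]^2
Q = (8.922 × 10^-5)(3.078 × 10^-4)^2 = 8.45 x 10^-12
Q > Ksp, so Hg2Cl2 will precipitate.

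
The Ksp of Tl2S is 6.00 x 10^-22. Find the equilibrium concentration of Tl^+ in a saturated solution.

Tl2S(s) ⇌ 2 Tl^+ + S^2-
Ksp = [Tl^+]^2[S^2-]
If s mol/L of Tl2S dissolves, [Tl^+] = 2s and [S^2-] = s.
Ksp = (2s)^2s = 4s^3
Solving, s = (6.00 x 10^-22/4)^(1/3) = 5.313 × 10^-8 M
[Tl^+] = 2s = 1.06 × 10^-7 M

[Tl^+] = 1.06 x 10^-7 M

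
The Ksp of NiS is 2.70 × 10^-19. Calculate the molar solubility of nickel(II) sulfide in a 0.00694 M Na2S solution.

s = 3.89e-17 M

NiS(s) <=> Ni^2+ + S^2-
Ksp = [Ni^2+][S^2-]
Let s = moles of NiS that dissolve per litre. [Ni^2+] = s, [S^2-] = 0.00694 + s ≈ 0.00694 (Ksp is small, so little additional dissolves).
Ksp ≈ s × 0.00694
s = 3.89 x 10^-17 M
Check: s = 3.9 × 10^-17 ≪ 0.00694, so the approximation is valid.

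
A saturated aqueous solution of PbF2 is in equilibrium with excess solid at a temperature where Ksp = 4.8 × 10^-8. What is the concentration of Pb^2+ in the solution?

[Pb^2+] ≈ 2.3e-3 M

PbF2(s) <=> Pb^2+ + 2 F^-
Ksp = [Pb^2+][F^-]^2
If s mol/L of PbF2 dissolves, [Pb^2+] = s and [F^-] = 2s.
Substituting: Ksp = s(2s)^2 = 4s^3
s^3 = 4.8 × 10^-8 / 4, so s = 2.29 x 10^-3 M
[Pb^2+] = s = 2.3 × 10^-3 M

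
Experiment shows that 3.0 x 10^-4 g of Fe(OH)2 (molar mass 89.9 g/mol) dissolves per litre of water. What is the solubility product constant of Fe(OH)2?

Molar solubility s = (3.0 × 10^-4 g/L) / (89.9 g/mol) = 3.34 × 10^-6 M.
Fe(OH)2(s) ⇌ Fe^2+ + 2 OH^-
Let s = molar solubility. Then [Fe^2+] = s and [OH^-] = 2s.
Ksp = [Fe^2+][OH^-]^2
Ksp = s(2s)^2 = 4s^3
Ksp = 4 × (3.34 x 10^-6)^3 = 1.5 x 10^-16

1.5 × 10^-16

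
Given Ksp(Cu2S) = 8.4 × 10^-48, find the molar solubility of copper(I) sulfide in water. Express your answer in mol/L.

Cu2S(s) ⇌ 2 Cu^+(aq) + S^2-(aq)
Ksp = [Cu^+]^2[S^2-]
With molar solubility s: [Cu^+] = 2s, [S^2-] = s.
So Ksp = (2s)^2 × s = 4s^3
s^3 = 8.4 × 10^-48 / 4, so s = 1.3 × 10^-16 M

s = 1.3e-16 M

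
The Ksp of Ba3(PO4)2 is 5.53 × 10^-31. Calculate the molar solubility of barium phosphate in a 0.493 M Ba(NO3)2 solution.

Ba3(PO4)2(s) <=> 3 Ba^2+ + 2 PO4^3-
Ksp = [Ba^2+]^3[PO4^3-]^2
If s mol/L dissolves here, [Ba^2+] = 0.493 + 3s ≈ 0.493, [PO4^3-] = 2s (since Ba^2+ from Ba(NO3)2 dominates).
Ksp ≈ (0.493)^3 × (2s)^2
s = 1.07 × 10^-15 M
Check: 3s = 3.2 × 10^-15 ≪ 0.493, so the approximation is valid.

1.07 × 10^-15 M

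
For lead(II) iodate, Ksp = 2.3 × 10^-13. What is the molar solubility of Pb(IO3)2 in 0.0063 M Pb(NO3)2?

Pb(IO3)2(s) ⇌ Pb^2+(aq) + 2 IO3^-(aq)
Ksp = [Pb^2+][IO3^-]^2
Let s be the molar solubility in this solution. [Pb^2+] = 0.0063 + s ≈ 0.0063, [IO3^-] = 2s (Ksp is small, so little additional dissolves).
Ksp ≈ 0.0063 × (2s)^2
s = 3.0 x 10^-6 M
Check: s = 3.0 × 10^-6 ≪ 0.0063, so the approximation is valid.

3.0 x 10^-6 M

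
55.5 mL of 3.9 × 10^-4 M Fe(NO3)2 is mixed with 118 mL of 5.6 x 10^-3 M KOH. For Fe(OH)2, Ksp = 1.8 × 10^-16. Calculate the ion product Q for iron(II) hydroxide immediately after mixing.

Q ≈ 1.8e-9

Total volume = 55.5 + 118 = 173.5 mL.
[Fe^2+] = 3.9 × 10^-4 × (55.5/173.5) = 1.25 × 10^-4 M
[OH^-] = 5.6 × 10^-3 × (118/173.5) = 3.81 x 10^-3 M
Fe(OH)2(s) <=> Fe^2+ + 2 OH^-, so Q = [Fe^2+][OH^-]^2
Q = (1.25 × 10^-4)(3.81 x 10^-3)^2 = 1.8 x 10^-9
Q > Ksp, so Fe(OH)2 will precipitate.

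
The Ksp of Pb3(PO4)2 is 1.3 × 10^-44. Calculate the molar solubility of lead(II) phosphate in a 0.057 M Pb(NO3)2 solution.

Pb3(PO4)2(s) ⇌ 3 Pb^2+(aq) + 2 PO4^3-(aq)
Ksp = [Pb^2+]^3[PO4^3-]^2
Let s be the molar solubility in this solution. [Pb^2+] = 0.057 + 3s ≈ 0.057, [PO4^3-] = 2s (common-ion effect: Pb^2+ is already 0.057 M).
Ksp ≈ (0.057)^3 × (2s)^2
s = 4.2 x 10^-21 M
Check: 3s = 1.3 × 10^-20 ≪ 0.057, so the approximation is valid.

s ≈ 4.2 × 10^-21 M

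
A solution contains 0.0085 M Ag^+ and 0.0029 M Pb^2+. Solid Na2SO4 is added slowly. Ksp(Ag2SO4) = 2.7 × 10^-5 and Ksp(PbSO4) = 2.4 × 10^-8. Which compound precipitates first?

PbSO4

Each salt begins to precipitate when Q = Ksp, i.e. when [SO4^2-] reaches its threshold.
For Ag2SO4: 2.7 × 10^-5 = (0.0085)^2 × [SO4^2-]  ⇒  [SO4^2-] = 3.7 x 10^-1 M.
For PbSO4: 2.4 × 10^-8 = 0.0029 × [SO4^2-]  ⇒  [SO4^2-] = 8.3 × 10^-6 M.
The salt with the lower threshold [SO4^2-] precipitates first: PbSO4.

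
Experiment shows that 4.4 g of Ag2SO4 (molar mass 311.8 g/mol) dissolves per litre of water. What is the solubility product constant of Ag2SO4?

1.1 × 10^-5

Molar solubility s = (4.4 g/L) / (311.8 g/mol) = 1.41 × 10^-2 M.
Ag2SO4(s) ⇌ 2 Ag^+ + SO4^2-
For each mole of Ag2SO4 that dissolves: [Ag^+] = 2s, [SO4^2-] = s.
Ksp = [Ag^+]^2[SO4^2-]
So Ksp = (2s)^2 × s = 4s^3
With s = 1.41 x 10^-2: Ksp = 1.1 × 10^-5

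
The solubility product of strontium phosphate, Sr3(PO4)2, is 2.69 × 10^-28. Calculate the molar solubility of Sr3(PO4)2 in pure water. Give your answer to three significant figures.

Sr3(PO4)2(s) <=> 3 Sr^2+ + 2 PO4^3-
Ksp = [Sr^2+]^3[PO4^3-]^2
For each mole of Sr3(PO4)2 that dissolves: [Sr^2+] = 3s, [PO4^3-] = 2s.
Substituting: Ksp = (3s)^3(2s)^2 = 108s^5
s^5 = 2.69 × 10^-28 / 108, so s = 1.20 x 10^-6 M

1.20 × 10^-6 M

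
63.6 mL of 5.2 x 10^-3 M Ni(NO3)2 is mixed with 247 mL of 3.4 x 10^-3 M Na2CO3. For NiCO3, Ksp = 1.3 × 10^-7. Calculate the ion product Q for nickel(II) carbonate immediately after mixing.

Total volume = 63.6 + 247 = 310.6 mL.
[Ni^2+] = 5.2 x 10^-3 × (63.6/310.6) = 1.06 × 10^-3 M
[CO3^2-] = 3.4 × 10^-3 × (247/310.6) = 2.70 × 10^-3 M
NiCO3(s) <=> Ni^2+ + CO3^2-, so Q = [Ni^2+][CO3^2-]
Q = (1.06 × 10^-3)(2.70 × 10^-3) = 2.9 × 10^-6
Q > Ksp, so NiCO3 will precipitate.

Q = 2.9e-6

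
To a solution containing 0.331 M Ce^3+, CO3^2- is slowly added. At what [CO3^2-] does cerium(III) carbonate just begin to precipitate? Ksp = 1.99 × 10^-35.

[CO3^2-] = 5.66 x 10^-12 M

Ce2(CO3)3(s) ⇌ 2 Ce^3+(aq) + 3 CO3^2-(aq)
Ksp = [Ce^3+]^2[CO3^2-]^3
Precipitation begins when Q = Ksp. With [Ce^3+] = 0.331 M:
1.99 × 10^-35 = (0.331)^2 × [CO3^2-]^3
[CO3^2-] = (1.99 × 10^-35 / 1.096 × 10^-1)^(1/3) = 5.66 × 10^-12 M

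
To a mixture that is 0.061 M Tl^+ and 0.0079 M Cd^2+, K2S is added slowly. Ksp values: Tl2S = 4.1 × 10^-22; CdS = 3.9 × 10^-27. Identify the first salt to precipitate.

CdS

Each salt begins to precipitate when Q = Ksp, i.e. when [S^2-] reaches its threshold.
For Tl2S: 4.1 × 10^-22 = (0.061)^2 × [S^2-]  ⇒  [S^2-] = 1.1 x 10^-19 M.
For CdS: 3.9 × 10^-27 = 0.0079 × [S^2-]  ⇒  [S^2-] = 4.9 x 10^-25 M.
The salt with the lower threshold [S^2-] precipitates first: CdS.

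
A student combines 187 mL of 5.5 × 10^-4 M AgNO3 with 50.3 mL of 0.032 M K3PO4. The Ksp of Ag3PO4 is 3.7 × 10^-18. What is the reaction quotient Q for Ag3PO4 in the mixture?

Total volume = 187 + 50.3 = 237.3 mL.
[Ag^+] = 5.5 x 10^-4 × (187/237.3) = 4.33 x 10^-4 M
[PO4^3-] = 3.2 x 10^-2 × (50.3/237.3) = 6.78 x 10^-3 M
Ag3PO4(s) <=> 3 Ag^+(aq) + PO4^3-(aq), so Q = [Ag^+]^3[PO4^3-]
Q = (4.33 × 10^-4)^3(6.78 × 10^-3) = 5.5 x 10^-13
Q > Ksp, so Ag3PO4 will precipitate.

5.5 × 10^-13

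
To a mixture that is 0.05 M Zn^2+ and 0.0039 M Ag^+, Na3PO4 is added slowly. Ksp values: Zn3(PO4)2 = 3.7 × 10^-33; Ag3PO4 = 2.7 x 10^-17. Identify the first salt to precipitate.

Each salt begins to precipitate when Q = Ksp, i.e. when [PO4^3-] reaches its threshold.
For Zn3(PO4)2: 3.7 × 10^-33 = (0.05)^3 × [PO4^3-]^2  ⇒  [PO4^3-] = 5.4 × 10^-15 M.
For Ag3PO4: 2.7 x 10^-17 = (0.0039)^3 × [PO4^3-]  ⇒  [PO4^3-] = 4.6 × 10^-10 M.
The salt with the lower threshold [PO4^3-] precipitates first: Zn3(PO4)2.

Zn3(PO4)2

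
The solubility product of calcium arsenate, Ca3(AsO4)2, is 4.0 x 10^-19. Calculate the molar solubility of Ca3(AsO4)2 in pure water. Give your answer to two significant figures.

s = 8.2 × 10^-5 M

Ca3(AsO4)2(s) ⇌ 3 Ca^2+ + 2 AsO4^3-
Ksp = [Ca^2+]^3[AsO4^3-]^2
If s mol/L of Ca3(AsO4)2 dissolves, [Ca^2+] = 3s and [AsO4^3-] = 2s.
So Ksp = (3s)^3 × (2s)^2 = 108s^5
Solving, s = (4.0 x 10^-19/108)^(1/5) = 8.2 x 10^-5 M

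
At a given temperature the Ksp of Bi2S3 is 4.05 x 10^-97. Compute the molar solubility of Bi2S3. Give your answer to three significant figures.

s ≈ 2.06 x 10^-20 M

Bi2S3(s) ⇌ 2 Bi^3+ + 3 S^2-
Ksp = [Bi^3+]^2[S^2-]^3
With molar solubility s: [Bi^3+] = 2s, [S^2-] = 3s.
Substituting: Ksp = (2s)^2(3s)^3 = 108s^5
s^5 = 4.05 x 10^-97 / 108, so s = 2.06 × 10^-20 M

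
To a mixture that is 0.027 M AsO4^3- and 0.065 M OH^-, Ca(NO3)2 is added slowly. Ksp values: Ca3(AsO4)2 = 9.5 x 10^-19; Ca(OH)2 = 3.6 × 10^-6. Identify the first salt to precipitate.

Ca3(AsO4)2

Each salt begins to precipitate when Q = Ksp, i.e. when [Ca^2+] reaches its threshold.
For Ca3(AsO4)2: 9.5 x 10^-19 = (0.027)^2 × [Ca^2+]^3  ⇒  [Ca^2+] = 1.1 × 10^-5 M.
For Ca(OH)2: 3.6 × 10^-6 = (0.065)^2 × [Ca^2+]  ⇒  [Ca^2+] = 8.5 × 10^-4 M.
The salt with the lower threshold [Ca^2+] precipitates first: Ca3(AsO4)2.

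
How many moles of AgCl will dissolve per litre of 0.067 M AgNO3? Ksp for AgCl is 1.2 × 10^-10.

AgCl(s) <=> Ag^+ + Cl^-
Ksp = [Ag^+][Cl^-]
Let s be the molar solubility in this solution. [Ag^+] = 0.067 + s ≈ 0.067, [Cl^-] = s (Ksp is small, so little additional dissolves).
Ksp ≈ 0.067 × s
s = 1.8 x 10^-9 M
Check: s = 1.8 × 10^-9 ≪ 0.067, so the approximation is valid.

1.8e-9 M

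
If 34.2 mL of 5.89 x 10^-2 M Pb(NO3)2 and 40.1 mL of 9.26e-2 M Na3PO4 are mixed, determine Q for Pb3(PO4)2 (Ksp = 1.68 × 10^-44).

Q ≈ 4.98e-8

Total volume = 34.2 + 40.1 = 74.3 mL.
[Pb^2+] = 5.89 x 10^-2 × (34.2/74.3) = 2.711 x 10^-2 M
[PO4^3-] = 9.26 x 10^-2 × (40.1/74.3) = 4.998 x 10^-2 M
Pb3(PO4)2(s) ⇌ 3 Pb^2+ + 2 PO4^3-, so Q = [Pb^2+]^3[PO4^3-]^2
Q = (2.711 × 10^-2)^3(4.998 × 10^-2)^2 = 4.98 × 10^-8
Q > Ksp, so Pb3(PO4)2 will precipitate.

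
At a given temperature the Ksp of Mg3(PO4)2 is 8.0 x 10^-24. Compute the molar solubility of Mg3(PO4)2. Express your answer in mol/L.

Mg3(PO4)2(s) ⇌ 3 Mg^2+ + 2 PO4^3-
Ksp = [Mg^2+]^3[PO4^3-]^2
With molar solubility s: [Mg^2+] = 3s, [PO4^3-] = 2s.
Substituting: Ksp = (3s)^3(2s)^2 = 108s^5
s^5 = 8.0 x 10^-24 / 108, so s = 9.4 × 10^-6 M

s ≈ 9.4 x 10^-6 M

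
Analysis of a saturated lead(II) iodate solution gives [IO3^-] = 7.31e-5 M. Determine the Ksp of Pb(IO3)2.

Ksp ≈ 1.95 × 10^-13

Pb(IO3)2(s) <=> Pb^2+(aq) + 2 IO3^-(aq)
Stoichiometry gives [Pb^2+] = (1/2)[IO3^-] = 3.655 × 10^-5 M.
Ksp = [Pb^2+][IO3^-]^2
Ksp = 3.655 x 10^-5 × (7.31 × 10^-5)^2 = 1.95 × 10^-13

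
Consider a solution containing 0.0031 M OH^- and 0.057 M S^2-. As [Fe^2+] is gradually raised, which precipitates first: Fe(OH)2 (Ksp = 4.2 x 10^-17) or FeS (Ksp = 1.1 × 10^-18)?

FeS

Precipitation of each salt starts when its ion product equals its Ksp.
For Fe(OH)2: 4.2 x 10^-17 = (0.0031)^2 × [Fe^2+]  ⇒  [Fe^2+] = 4.4 x 10^-12 M.
For FeS: 1.1 × 10^-18 = 0.057 × [Fe^2+]  ⇒  [Fe^2+] = 1.9 × 10^-17 M.
The salt with the lower threshold [Fe^2+] precipitates first: FeS.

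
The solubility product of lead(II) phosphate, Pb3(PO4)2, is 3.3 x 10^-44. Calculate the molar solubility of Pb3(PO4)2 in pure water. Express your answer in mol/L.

Pb3(PO4)2(s) ⇌ 3 Pb^2+ + 2 PO4^3-
Ksp = [Pb^2+]^3[PO4^3-]^2
Let s = molar solubility. Then [Pb^2+] = 3s and [PO4^3-] = 2s.
So Ksp = (3s)^3 × (2s)^2 = 108s^5
s = (3.3 x 10^-44 / 108)^(1/5) = 7.9 x 10^-10 M

s ≈ 7.9e-10 M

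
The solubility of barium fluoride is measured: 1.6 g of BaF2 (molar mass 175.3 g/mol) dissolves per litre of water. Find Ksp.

Molar solubility s = (1.6 g/L) / (175.3 g/mol) = 9.13 × 10^-3 M.
BaF2(s) <=> Ba^2+(aq) + 2 F^-(aq)
With molar solubility s: [Ba^2+] = s, [F^-] = 2s.
Ksp = [Ba^2+][F^-]^2
Substituting: Ksp = s(2s)^2 = 4s^3
Ksp = 4 × (9.13 x 10^-3)^3 = 3.0 x 10^-6

Ksp = 3.0e-6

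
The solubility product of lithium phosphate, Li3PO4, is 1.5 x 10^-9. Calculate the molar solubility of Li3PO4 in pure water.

Li3PO4(s) ⇌ 3 Li^+ + PO4^3-
Ksp = [Li^+]^3[PO4^3-]
For each mole of Li3PO4 that dissolves: [Li^+] = 3s, [PO4^3-] = s.
So Ksp = (3s)^3 × s = 27s^4
s = (1.5 x 10^-9 / 27)^(1/4) = 2.7 × 10^-3 M

s = 2.7 x 10^-3 M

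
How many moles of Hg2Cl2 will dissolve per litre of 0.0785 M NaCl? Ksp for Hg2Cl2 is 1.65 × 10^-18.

s = 2.68 × 10^-16 M

Hg2Cl2(s) ⇌ Hg2^2+(aq) + 2 Cl^-(aq)
Ksp = [Hg2^2+][Cl^-]^2
Let s be the molar solubility in this solution. [Hg2^2+] = s, [Cl^-] = 0.0785 + 2s ≈ 0.0785 (since Cl^- from NaCl dominates).
Ksp ≈ s × (0.0785)^2
s = 2.68 × 10^-16 M
Check: 2s = 5.4 x 10^-16 ≪ 0.0785, so the approximation is valid.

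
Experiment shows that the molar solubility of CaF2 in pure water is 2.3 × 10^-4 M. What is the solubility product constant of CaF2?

CaF2(s) ⇌ Ca^2+ + 2 F^-
For each mole of CaF2 that dissolves: [Ca^2+] = s, [F^-] = 2s.
Ksp = [Ca^2+][F^-]^2
Substituting: Ksp = s(2s)^2 = 4s^3
With s = 2.3 × 10^-4: Ksp = 4.9 × 10^-11

Ksp ≈ 4.9 × 10^-11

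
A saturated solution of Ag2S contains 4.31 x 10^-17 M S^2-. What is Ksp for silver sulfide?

Ksp = 3.20e-49

Ag2S(s) ⇌ 2 Ag^+(aq) + S^2-(aq)
Stoichiometry gives [Ag^+] = (2/1)[S^2-] = 8.620 × 10^-17 M.
Ksp = [Ag^+]^2[S^2-]
Ksp = (8.620 × 10^-17)^2 × 4.31 × 10^-17 = 3.20 × 10^-49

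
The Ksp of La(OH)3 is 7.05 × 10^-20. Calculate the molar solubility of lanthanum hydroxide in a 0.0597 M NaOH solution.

3.31 × 10^-16 M

La(OH)3(s) <=> La^3+ + 3 OH^-
Ksp = [La^3+][OH^-]^3
Let s be the molar solubility in this solution. [La^3+] = s, [OH^-] = 0.0597 + 3s ≈ 0.0597 (since OH^- from NaOH dominates).
Ksp ≈ s × (0.0597)^3
s = 3.31 × 10^-16 M
Check: 3s = 9.9 × 10^-16 ≪ 0.0597, so the approximation is valid.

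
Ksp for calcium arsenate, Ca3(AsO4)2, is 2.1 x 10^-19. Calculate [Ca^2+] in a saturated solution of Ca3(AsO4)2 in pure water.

Ca3(AsO4)2(s) <=> 3 Ca^2+ + 2 AsO4^3-
Ksp = [Ca^2+]^3[AsO4^3-]^2
Let s = molar solubility. Then [Ca^2+] = 3s and [AsO4^3-] = 2s.
Ksp = (3s)^3(2s)^2 = 108s^5
s^5 = 2.1 x 10^-19 / 108, so s = 7.21 x 10^-5 M
[Ca^2+] = 3s = 2.2 × 10^-4 M

[Ca^2+] ≈ 2.2e-4 M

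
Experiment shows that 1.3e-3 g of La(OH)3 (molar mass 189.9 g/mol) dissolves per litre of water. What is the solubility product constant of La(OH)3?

Ksp = 5.9 × 10^-20

Molar solubility s = (1.3 × 10^-3 g/L) / (189.9 g/mol) = 6.85 × 10^-6 M.
La(OH)3(s) ⇌ La^3+(aq) + 3 OH^-(aq)
For each mole of La(OH)3 that dissolves: [La^3+] = s, [OH^-] = 3s.
Ksp = [La^3+][OH^-]^3
So Ksp = s × (3s)^3 = 27s^4
With s = 6.85 x 10^-6: Ksp = 5.9 × 10^-20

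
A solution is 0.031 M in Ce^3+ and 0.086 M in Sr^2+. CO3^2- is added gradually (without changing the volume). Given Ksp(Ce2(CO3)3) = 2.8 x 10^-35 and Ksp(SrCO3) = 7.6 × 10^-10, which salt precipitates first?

Ce2(CO3)3

Precipitation of each salt starts when its ion product equals its Ksp.
For Ce2(CO3)3: 2.8 x 10^-35 = (0.031)^2 × [CO3^2-]^3  ⇒  [CO3^2-] = 3.1 x 10^-11 M.
For SrCO3: 7.6 × 10^-10 = 0.086 × [CO3^2-]  ⇒  [CO3^2-] = 8.8 × 10^-9 M.
The salt with the lower threshold [CO3^2-] precipitates first: Ce2(CO3)3.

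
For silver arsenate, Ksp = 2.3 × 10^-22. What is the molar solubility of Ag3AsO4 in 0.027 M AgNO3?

1.2 × 10^-17 M

Ag3AsO4(s) <=> 3 Ag^+(aq) + AsO4^3-(aq)
Ksp = [Ag^+]^3[AsO4^3-]
Let s be the molar solubility in this solution. [Ag^+] = 0.027 + 3s ≈ 0.027, [AsO4^3-] = s (since Ag^+ from AgNO3 dominates).
Ksp ≈ (0.027)^3 × s
s = 1.2 × 10^-17 M
Check: 3s = 3.5 × 10^-17 ≪ 0.027, so the approximation is valid.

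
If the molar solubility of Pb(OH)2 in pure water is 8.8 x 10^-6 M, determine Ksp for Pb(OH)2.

Pb(OH)2(s) ⇌ Pb^2+(aq) + 2 OH^-(aq)
With molar solubility s: [Pb^2+] = s, [OH^-] = 2s.
Ksp = [Pb^2+][OH^-]^2
Substituting: Ksp = s(2s)^2 = 4s^3
Ksp = 4 × (8.8 x 10^-6)^3 = 2.7 × 10^-15

Ksp = 2.7e-15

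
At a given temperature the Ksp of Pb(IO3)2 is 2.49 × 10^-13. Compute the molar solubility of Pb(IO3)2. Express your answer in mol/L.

Pb(IO3)2(s) <=> Pb^2+(aq) + 2 IO3^-(aq)
Ksp = [Pb^2+][IO3^-]^2
Let s = molar solubility. Then [Pb^2+] = s and [IO3^-] = 2s.
Ksp = s(2s)^2 = 4s^3
s^3 = 2.49 × 10^-13 / 4, so s = 3.96 × 10^-5 M

s = 3.96 × 10^-5 M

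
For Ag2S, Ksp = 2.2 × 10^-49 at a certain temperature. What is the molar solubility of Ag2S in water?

s = 3.8 x 10^-17 M

Ag2S(s) ⇌ 2 Ag^+ + S^2-
Ksp = [Ag^+]^2[S^2-]
Let s = molar solubility. Then [Ag^+] = 2s and [S^2-] = s.
Ksp = (2s)^2s = 4s^3
s = (2.2 × 10^-49 / 4)^(1/3) = 3.8 × 10^-17 M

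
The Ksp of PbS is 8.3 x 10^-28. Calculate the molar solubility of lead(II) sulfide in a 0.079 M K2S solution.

s ≈ 1.1e-26 M

PbS(s) ⇌ Pb^2+(aq) + S^2-(aq)
Ksp = [Pb^2+][S^2-]
If s mol/L dissolves here, [Pb^2+] = s, [S^2-] = 0.079 + s ≈ 0.079 (since S^2- from K2S dominates).
Ksp ≈ s × 0.079
s = 1.1 × 10^-26 M
Check: s = 1.1 × 10^-26 ≪ 0.079, so the approximation is valid.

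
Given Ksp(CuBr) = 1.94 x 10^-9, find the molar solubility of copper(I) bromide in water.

CuBr(s) ⇌ Cu^+ + Br^-
Ksp = [Cu^+][Br^-]
For each mole of CuBr that dissolves: [Cu^+] = s, [Br^-] = s.
Ksp = s × s = s^2
s = (1.94 x 10^-9)^(1/2) = 4.40 × 10^-5 M

s = 4.40e-5 M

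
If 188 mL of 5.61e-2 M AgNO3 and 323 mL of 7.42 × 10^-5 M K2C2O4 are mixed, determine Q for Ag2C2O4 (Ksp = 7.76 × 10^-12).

Total volume = 188 + 323 = 511 mL.
[Ag^+] = 5.61 × 10^-2 × (188/511) = 2.064 × 10^-2 M
[C2O4^2-] = 7.42 x 10^-5 × (323/511) = 4.690 × 10^-5 M
Ag2C2O4(s) <=> 2 Ag^+(aq) + C2O4^2-(aq), so Q = [Ag^+]^2[C2O4^2-]
Q = (2.064 x 10^-2)^2(4.690 × 10^-5) = 2.00 × 10^-8
Q > Ksp, so Ag2C2O4 will precipitate.

2.00 x 10^-8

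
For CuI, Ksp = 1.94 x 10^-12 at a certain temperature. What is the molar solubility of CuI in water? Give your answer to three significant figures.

1.39e-6 M

CuI(s) ⇌ Cu^+(aq) + I^-(aq)
Ksp = [Cu^+][I^-]
If s mol/L of CuI dissolves, [Cu^+] = s and [I^-] = s.
Ksp = s × s = s^2
s = √(1.94 x 10^-12) = 1.39 x 10^-6 M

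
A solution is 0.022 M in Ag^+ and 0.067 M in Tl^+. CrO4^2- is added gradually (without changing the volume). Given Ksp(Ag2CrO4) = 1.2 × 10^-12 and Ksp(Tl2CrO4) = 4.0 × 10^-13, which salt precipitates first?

Precipitation of each salt starts when its ion product equals its Ksp.
For Ag2CrO4: 1.2 × 10^-12 = (0.022)^2 × [CrO4^2-]  ⇒  [CrO4^2-] = 2.5 × 10^-9 M.
For Tl2CrO4: 4.0 × 10^-13 = (0.067)^2 × [CrO4^2-]  ⇒  [CrO4^2-] = 8.9 x 10^-11 M.
The salt with the lower threshold [CrO4^2-] precipitates first: Tl2CrO4.

Tl2CrO4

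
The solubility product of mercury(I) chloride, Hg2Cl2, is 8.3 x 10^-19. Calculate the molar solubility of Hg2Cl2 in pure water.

Hg2Cl2(s) <=> Hg2^2+ + 2 Cl^-
Ksp = [Hg2^2+][Cl^-]^2
Let s = molar solubility. Then [Hg2^2+] = s and [Cl^-] = 2s.
Substituting: Ksp = s(2s)^2 = 4s^3
s^3 = 8.3 x 10^-19 / 4, so s = 5.9 × 10^-7 M

s ≈ 5.9 × 10^-7 M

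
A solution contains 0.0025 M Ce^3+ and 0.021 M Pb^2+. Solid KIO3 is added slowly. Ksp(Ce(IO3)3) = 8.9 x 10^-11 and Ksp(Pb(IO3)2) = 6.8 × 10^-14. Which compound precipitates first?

Pb(IO3)2

Each salt begins to precipitate when Q = Ksp, i.e. when [IO3^-] reaches its threshold.
For Ce(IO3)3: 8.9 x 10^-11 = 0.0025 × [IO3^-]^3  ⇒  [IO3^-] = 3.3 × 10^-3 M.
For Pb(IO3)2: 6.8 × 10^-14 = 0.021 × [IO3^-]^2  ⇒  [IO3^-] = 1.8 x 10^-6 M.
The salt with the lower threshold [IO3^-] precipitates first: Pb(IO3)2.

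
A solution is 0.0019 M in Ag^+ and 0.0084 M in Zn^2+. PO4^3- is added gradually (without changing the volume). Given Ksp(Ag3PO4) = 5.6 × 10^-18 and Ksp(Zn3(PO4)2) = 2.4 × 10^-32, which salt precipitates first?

Zn3(PO4)2

Precipitation of each salt starts when its ion product equals its Ksp.
For Ag3PO4: 5.6 × 10^-18 = (0.0019)^3 × [PO4^3-]  ⇒  [PO4^3-] = 8.2 x 10^-10 M.
For Zn3(PO4)2: 2.4 × 10^-32 = (0.0084)^3 × [PO4^3-]^2  ⇒  [PO4^3-] = 2.0 × 10^-13 M.
The salt with the lower threshold [PO4^3-] precipitates first: Zn3(PO4)2.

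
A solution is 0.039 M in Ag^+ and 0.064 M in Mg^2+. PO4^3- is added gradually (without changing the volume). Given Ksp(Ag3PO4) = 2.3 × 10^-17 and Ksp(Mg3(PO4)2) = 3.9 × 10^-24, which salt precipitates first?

Precipitation of each salt starts when its ion product equals its Ksp.
For Ag3PO4: 2.3 × 10^-17 = (0.039)^3 × [PO4^3-]  ⇒  [PO4^3-] = 3.9 × 10^-13 M.
For Mg3(PO4)2: 3.9 × 10^-24 = (0.064)^3 × [PO4^3-]^2  ⇒  [PO4^3-] = 1.2 × 10^-10 M.
The salt with the lower threshold [PO4^3-] precipitates first: Ag3PO4.

Ag3PO4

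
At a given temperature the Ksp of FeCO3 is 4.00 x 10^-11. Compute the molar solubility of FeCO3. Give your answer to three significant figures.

s ≈ 6.32 x 10^-6 M

FeCO3(s) <=> Fe^2+(aq) + CO3^2-(aq)
Ksp = [Fe^2+][CO3^2-]
If s mol/L of FeCO3 dissolves, [Fe^2+] = s and [CO3^2-] = s.
Ksp = (s)(s) = s^2
s = √(4.00 x 10^-11) = 6.32 x 10^-6 M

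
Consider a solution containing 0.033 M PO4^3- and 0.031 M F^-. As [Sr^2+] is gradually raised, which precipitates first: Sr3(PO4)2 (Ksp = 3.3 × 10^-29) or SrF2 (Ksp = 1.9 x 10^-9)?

Sr3(PO4)2

Each salt begins to precipitate when Q = Ksp, i.e. when [Sr^2+] reaches its threshold.
For Sr3(PO4)2: 3.3 × 10^-29 = (0.033)^2 × [Sr^2+]^3  ⇒  [Sr^2+] = 3.1 × 10^-9 M.
For SrF2: 1.9 x 10^-9 = (0.031)^2 × [Sr^2+]  ⇒  [Sr^2+] = 2.0 x 10^-6 M.
The salt with the lower threshold [Sr^2+] precipitates first: Sr3(PO4)2.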